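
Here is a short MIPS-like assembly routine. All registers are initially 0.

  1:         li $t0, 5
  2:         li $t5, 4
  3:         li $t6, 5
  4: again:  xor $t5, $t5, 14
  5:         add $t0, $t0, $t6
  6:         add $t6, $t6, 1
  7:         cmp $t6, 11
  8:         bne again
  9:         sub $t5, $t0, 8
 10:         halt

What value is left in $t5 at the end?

li $t0, 5 → $t0=5
li $t5, 4 → $t5=4
li $t6, 5 → $t6=5
xor $t5, $t5, 14 → $t5=4^14=10
add $t0, $t0, $t6 → $t0=5+5=10
add $t6, $t6, 1 → $t6=5+1=6
cmp $t6, 11  (cmp 6,11)
bne again: taken
xor $t5, $t5, 14 → $t5=10^14=4
add $t0, $t0, $t6 → $t0=10+6=16
add $t6, $t6, 1 → $t6=6+1=7
cmp $t6, 11  (cmp 7,11)
bne again: taken
xor $t5, $t5, 14 → $t5=4^14=10
add $t0, $t0, $t6 → $t0=16+7=23
add $t6, $t6, 1 → $t6=7+1=8
cmp $t6, 11  (cmp 8,11)
bne again: taken
xor $t5, $t5, 14 → $t5=10^14=4
add $t0, $t0, $t6 → $t0=23+8=31
add $t6, $t6, 1 → $t6=8+1=9
cmp $t6, 11  (cmp 9,11)
bne again: taken
xor $t5, $t5, 14 → $t5=4^14=10
add $t0, $t0, $t6 → $t0=31+9=40
add $t6, $t6, 1 → $t6=9+1=10
cmp $t6, 11  (cmp 10,11)
bne again: taken
xor $t5, $t5, 14 → $t5=10^14=4
add $t0, $t0, $t6 → $t0=40+10=50
add $t6, $t6, 1 → $t6=10+1=11
cmp $t6, 11  (cmp 11,11)
bne again: not taken
sub $t5, $t0, 8 → $t5=50-8=42
halt.

42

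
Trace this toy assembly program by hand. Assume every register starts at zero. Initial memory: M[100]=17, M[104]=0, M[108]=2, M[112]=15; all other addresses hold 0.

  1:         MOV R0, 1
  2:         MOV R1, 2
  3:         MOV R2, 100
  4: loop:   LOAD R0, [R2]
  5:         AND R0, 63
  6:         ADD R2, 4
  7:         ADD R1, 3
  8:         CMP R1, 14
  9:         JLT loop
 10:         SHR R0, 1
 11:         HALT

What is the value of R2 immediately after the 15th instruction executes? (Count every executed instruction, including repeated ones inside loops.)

108

R0=1
R1=2
R2=100
R0=M[100]=17
R0=17&63=17
R2=100+4=104
R1=2+3=5
CMP R1, 14  (cmp 5,14)
JLT loop: taken
R0=M[104]=0
R0=0&63=0
R2=104+4=108
R1=5+3=8
CMP R1, 14  (cmp 8,14)
JLT loop: taken
After step 15: R2 = 108.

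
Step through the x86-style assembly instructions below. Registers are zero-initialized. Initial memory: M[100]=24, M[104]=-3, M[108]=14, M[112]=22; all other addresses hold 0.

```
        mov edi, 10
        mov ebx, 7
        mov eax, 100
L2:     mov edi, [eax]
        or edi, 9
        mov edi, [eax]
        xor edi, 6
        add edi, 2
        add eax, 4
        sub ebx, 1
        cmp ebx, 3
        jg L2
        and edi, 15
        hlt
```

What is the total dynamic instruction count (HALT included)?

mov edi, 10 → edi=10
mov ebx, 7 → ebx=7
mov eax, 100 → eax=100
mov edi, [eax] → edi=M[100]=24
or edi, 9 → edi=24|9=25
mov edi, [eax] → edi=M[100]=24
xor edi, 6 → edi=24^6=30
add edi, 2 → edi=30+2=32
add eax, 4 → eax=100+4=104
sub ebx, 1 → ebx=7-1=6
cmp ebx, 3  (cmp 6,3)
jg L2: taken
mov edi, [eax] → edi=M[104]=-3
or edi, 9 → edi=(-3)|9=-3
mov edi, [eax] → edi=M[104]=-3
xor edi, 6 → edi=(-3)^6=-5
add edi, 2 → edi=(-5)+2=-3
add eax, 4 → eax=104+4=108
sub ebx, 1 → ebx=6-1=5
cmp ebx, 3  (cmp 5,3)
jg L2: taken
mov edi, [eax] → edi=M[108]=14
or edi, 9 → edi=14|9=15
mov edi, [eax] → edi=M[108]=14
xor edi, 6 → edi=14^6=8
add edi, 2 → edi=8+2=10
add eax, 4 → eax=108+4=112
sub ebx, 1 → ebx=5-1=4
cmp ebx, 3  (cmp 4,3)
jg L2: taken
mov edi, [eax] → edi=M[112]=22
or edi, 9 → edi=22|9=31
mov edi, [eax] → edi=M[112]=22
xor edi, 6 → edi=22^6=16
add edi, 2 → edi=16+2=18
add eax, 4 → eax=112+4=116
sub ebx, 1 → ebx=4-1=3
cmp ebx, 3  (cmp 3,3)
jg L2: not taken
and edi, 15 → edi=18&15=2
halt.
Total executed instructions: 41.

41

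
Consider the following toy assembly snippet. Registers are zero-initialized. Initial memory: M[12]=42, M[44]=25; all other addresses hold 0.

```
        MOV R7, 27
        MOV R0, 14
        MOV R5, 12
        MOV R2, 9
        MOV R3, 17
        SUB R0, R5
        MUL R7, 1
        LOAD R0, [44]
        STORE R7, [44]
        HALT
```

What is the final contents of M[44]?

after MOV R7, 27: R7=27
after MOV R0, 14: R0=14
after MOV R5, 12: R5=12
after MOV R2, 9: R2=9
after MOV R3, 17: R3=17
after SUB R0, R5: R0=14-12=2
after MUL R7, 1: R7=27*1=27
after LOAD R0, [44]: R0=M[44]=25
STORE R7, [44] → M[44]=27
halt.

27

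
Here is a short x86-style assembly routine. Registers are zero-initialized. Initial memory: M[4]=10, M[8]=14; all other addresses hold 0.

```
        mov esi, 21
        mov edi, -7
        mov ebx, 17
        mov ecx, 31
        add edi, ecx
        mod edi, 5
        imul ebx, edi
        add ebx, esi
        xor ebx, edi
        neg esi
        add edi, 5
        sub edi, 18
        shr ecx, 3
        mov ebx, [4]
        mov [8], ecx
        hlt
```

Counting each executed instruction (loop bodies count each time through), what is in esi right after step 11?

-21

mov esi, 21 → esi=21
mov edi, -7 → edi=-7
mov ebx, 17 → ebx=17
mov ecx, 31 → ecx=31
add edi, ecx → edi=(-7)+31=24
mod edi, 5 → edi=24%5=4
imul ebx, edi → ebx=17*4=68
add ebx, esi → ebx=68+21=89
xor ebx, edi → ebx=89^4=93
neg esi → esi=-(21)=-21
add edi, 5 → edi=4+5=9
After step 11: esi = -21.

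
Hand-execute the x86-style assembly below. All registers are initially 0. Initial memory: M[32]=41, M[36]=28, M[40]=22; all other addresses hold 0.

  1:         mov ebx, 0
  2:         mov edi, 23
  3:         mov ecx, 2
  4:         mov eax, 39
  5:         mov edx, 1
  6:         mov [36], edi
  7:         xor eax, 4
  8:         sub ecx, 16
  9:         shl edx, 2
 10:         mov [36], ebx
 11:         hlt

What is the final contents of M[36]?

after mov ebx, 0: ebx=0
after mov edi, 23: edi=23
after mov ecx, 2: ecx=2
after mov eax, 39: eax=39
after mov edx, 1: edx=1
mov [36], edi → M[36]=23
after xor eax, 4: eax=39^4=35
after sub ecx, 16: ecx=2-16=-14
after shl edx, 2: edx=1<<2=4
mov [36], ebx → M[36]=0
halt.

0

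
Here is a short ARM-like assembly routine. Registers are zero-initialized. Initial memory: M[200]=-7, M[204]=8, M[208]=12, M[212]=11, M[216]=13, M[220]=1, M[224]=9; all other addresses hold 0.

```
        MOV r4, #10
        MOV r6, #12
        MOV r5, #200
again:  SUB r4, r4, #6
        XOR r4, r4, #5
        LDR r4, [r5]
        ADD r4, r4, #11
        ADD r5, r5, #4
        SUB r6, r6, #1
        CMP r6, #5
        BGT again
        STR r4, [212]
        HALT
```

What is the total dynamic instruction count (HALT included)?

61

after MOV r4, #10: r4=10
after MOV r6, #12: r6=12
after MOV r5, #200: r5=200
after SUB r4, r4, #6: r4=10-6=4
after XOR r4, r4, #5: r4=4^5=1
after LDR r4, [r5]: r4=M[200]=-7
after ADD r4, r4, #11: r4=(-7)+11=4
after ADD r5, r5, #4: r5=200+4=204
after SUB r6, r6, #1: r6=12-1=11
CMP r6, #5  (cmp 11,5)
BGT again: taken
after SUB r4, r4, #6: r4=4-6=-2
after XOR r4, r4, #5: r4=(-2)^5=-5
after LDR r4, [r5]: r4=M[204]=8
after ADD r4, r4, #11: r4=8+11=19
after ADD r5, r5, #4: r5=204+4=208
after SUB r6, r6, #1: r6=11-1=10
CMP r6, #5  (cmp 10,5)
BGT again: taken
after SUB r4, r4, #6: r4=19-6=13
after XOR r4, r4, #5: r4=13^5=8
after LDR r4, [r5]: r4=M[208]=12
after ADD r4, r4, #11: r4=12+11=23
after ADD r5, r5, #4: r5=208+4=212
after SUB r6, r6, #1: r6=10-1=9
CMP r6, #5  (cmp 9,5)
BGT again: taken
after SUB r4, r4, #6: r4=23-6=17
after XOR r4, r4, #5: r4=17^5=20
after LDR r4, [r5]: r4=M[212]=11
after ADD r4, r4, #11: r4=11+11=22
after ADD r5, r5, #4: r5=212+4=216
after SUB r6, r6, #1: r6=9-1=8
CMP r6, #5  (cmp 8,5)
BGT again: taken
after SUB r4, r4, #6: r4=22-6=16
after XOR r4, r4, #5: r4=16^5=21
after LDR r4, [r5]: r4=M[216]=13
after ADD r4, r4, #11: r4=13+11=24
after ADD r5, r5, #4: r5=216+4=220
after SUB r6, r6, #1: r6=8-1=7
CMP r6, #5  (cmp 7,5)
BGT again: taken
after SUB r4, r4, #6: r4=24-6=18
after XOR r4, r4, #5: r4=18^5=23
after LDR r4, [r5]: r4=M[220]=1
after ADD r4, r4, #11: r4=1+11=12
after ADD r5, r5, #4: r5=220+4=224
after SUB r6, r6, #1: r6=7-1=6
CMP r6, #5  (cmp 6,5)
BGT again: taken
after SUB r4, r4, #6: r4=12-6=6
after XOR r4, r4, #5: r4=6^5=3
after LDR r4, [r5]: r4=M[224]=9
after ADD r4, r4, #11: r4=9+11=20
after ADD r5, r5, #4: r5=224+4=228
after SUB r6, r6, #1: r6=6-1=5
CMP r6, #5  (cmp 5,5)
BGT again: not taken
STR r4, [212] → M[212]=20
halt.
Total executed instructions: 61.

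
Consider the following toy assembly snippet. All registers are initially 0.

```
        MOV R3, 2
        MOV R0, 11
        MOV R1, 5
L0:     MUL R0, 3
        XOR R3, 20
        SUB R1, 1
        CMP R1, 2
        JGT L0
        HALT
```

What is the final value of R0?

297

after MOV R3, 2: R3=2
after MOV R0, 11: R0=11
after MOV R1, 5: R1=5
after MUL R0, 3: R0=11*3=33
after XOR R3, 20: R3=2^20=22
after SUB R1, 1: R1=5-1=4
CMP R1, 2  (cmp 4,2)
JGT L0: taken
after MUL R0, 3: R0=33*3=99
after XOR R3, 20: R3=22^20=2
after SUB R1, 1: R1=4-1=3
CMP R1, 2  (cmp 3,2)
JGT L0: taken
after MUL R0, 3: R0=99*3=297
after XOR R3, 20: R3=2^20=22
after SUB R1, 1: R1=3-1=2
CMP R1, 2  (cmp 2,2)
JGT L0: not taken
halt.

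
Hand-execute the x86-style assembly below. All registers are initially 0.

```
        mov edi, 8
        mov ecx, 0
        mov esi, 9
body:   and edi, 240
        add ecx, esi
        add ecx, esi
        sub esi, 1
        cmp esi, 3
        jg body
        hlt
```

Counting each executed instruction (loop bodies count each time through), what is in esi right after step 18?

7

edi=8
ecx=0
esi=9
edi=8&240=0
ecx=0+9=9
ecx=9+9=18
esi=9-1=8
cmp esi, 3  (cmp 8,3)
jg body: taken
edi=0&240=0
ecx=18+8=26
ecx=26+8=34
esi=8-1=7
cmp esi, 3  (cmp 7,3)
jg body: taken
edi=0&240=0
ecx=34+7=41
ecx=41+7=48
After step 18: esi = 7.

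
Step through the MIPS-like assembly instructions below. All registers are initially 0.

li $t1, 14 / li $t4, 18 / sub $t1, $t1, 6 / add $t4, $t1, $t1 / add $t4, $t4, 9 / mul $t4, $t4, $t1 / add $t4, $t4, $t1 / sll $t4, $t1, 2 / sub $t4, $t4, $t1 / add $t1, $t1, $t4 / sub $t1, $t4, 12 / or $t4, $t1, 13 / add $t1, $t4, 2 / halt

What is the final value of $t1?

li $t1, 14 → $t1=14
li $t4, 18 → $t4=18
sub $t1, $t1, 6 → $t1=14-6=8
add $t4, $t1, $t1 → $t4=8+8=16
add $t4, $t4, 9 → $t4=16+9=25
mul $t4, $t4, $t1 → $t4=25*8=200
add $t4, $t4, $t1 → $t4=200+8=208
sll $t4, $t1, 2 → $t4=8<<2=32
sub $t4, $t4, $t1 → $t4=32-8=24
add $t1, $t1, $t4 → $t1=8+24=32
sub $t1, $t4, 12 → $t1=24-12=12
or $t4, $t1, 13 → $t4=12|13=13
add $t1, $t4, 2 → $t1=13+2=15
halt.

15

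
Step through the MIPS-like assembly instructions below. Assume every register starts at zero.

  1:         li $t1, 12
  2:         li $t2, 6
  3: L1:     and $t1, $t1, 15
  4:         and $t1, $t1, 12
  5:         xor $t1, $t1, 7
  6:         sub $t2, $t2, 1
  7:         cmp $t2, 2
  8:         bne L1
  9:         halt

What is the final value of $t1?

15

after li $t1, 12: $t1=12
after li $t2, 6: $t2=6
after and $t1, $t1, 15: $t1=12&15=12
after and $t1, $t1, 12: $t1=12&12=12
after xor $t1, $t1, 7: $t1=12^7=11
after sub $t2, $t2, 1: $t2=6-1=5
cmp $t2, 2  (cmp 5,2)
bne L1: taken
after and $t1, $t1, 15: $t1=11&15=11
after and $t1, $t1, 12: $t1=11&12=8
after xor $t1, $t1, 7: $t1=8^7=15
after sub $t2, $t2, 1: $t2=5-1=4
cmp $t2, 2  (cmp 4,2)
bne L1: taken
after and $t1, $t1, 15: $t1=15&15=15
after and $t1, $t1, 12: $t1=15&12=12
after xor $t1, $t1, 7: $t1=12^7=11
after sub $t2, $t2, 1: $t2=4-1=3
cmp $t2, 2  (cmp 3,2)
bne L1: taken
after and $t1, $t1, 15: $t1=11&15=11
after and $t1, $t1, 12: $t1=11&12=8
after xor $t1, $t1, 7: $t1=8^7=15
after sub $t2, $t2, 1: $t2=3-1=2
cmp $t2, 2  (cmp 2,2)
bne L1: not taken
halt.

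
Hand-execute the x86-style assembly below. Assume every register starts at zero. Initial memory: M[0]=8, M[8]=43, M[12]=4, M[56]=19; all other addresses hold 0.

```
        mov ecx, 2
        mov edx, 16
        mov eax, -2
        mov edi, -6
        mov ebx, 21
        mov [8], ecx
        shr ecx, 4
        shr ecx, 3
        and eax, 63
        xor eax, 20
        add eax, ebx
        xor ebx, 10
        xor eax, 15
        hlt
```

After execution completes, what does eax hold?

48

ecx=2
edx=16
eax=-2
edi=-6
ebx=21
mov [8], ecx → M[8]=2
ecx=2>>4=0
ecx=0>>3=0
eax=(-2)&63=62
eax=62^20=42
eax=42+21=63
ebx=21^10=31
eax=63^15=48
halt.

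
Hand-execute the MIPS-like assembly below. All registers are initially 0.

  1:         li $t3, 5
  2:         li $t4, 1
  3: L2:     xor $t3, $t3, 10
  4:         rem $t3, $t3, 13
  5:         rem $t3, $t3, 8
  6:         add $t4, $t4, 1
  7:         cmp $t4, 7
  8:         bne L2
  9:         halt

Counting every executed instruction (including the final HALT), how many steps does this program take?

after li $t3, 5: $t3=5
after li $t4, 1: $t4=1
after xor $t3, $t3, 10: $t3=5^10=15
after rem $t3, $t3, 13: $t3=15%13=2
after rem $t3, $t3, 8: $t3=2%8=2
after add $t4, $t4, 1: $t4=1+1=2
cmp $t4, 7  (cmp 2,7)
bne L2: taken
after xor $t3, $t3, 10: $t3=2^10=8
after rem $t3, $t3, 13: $t3=8%13=8
after rem $t3, $t3, 8: $t3=8%8=0
after add $t4, $t4, 1: $t4=2+1=3
cmp $t4, 7  (cmp 3,7)
bne L2: taken
after xor $t3, $t3, 10: $t3=0^10=10
after rem $t3, $t3, 13: $t3=10%13=10
after rem $t3, $t3, 8: $t3=10%8=2
after add $t4, $t4, 1: $t4=3+1=4
cmp $t4, 7  (cmp 4,7)
bne L2: taken
after xor $t3, $t3, 10: $t3=2^10=8
after rem $t3, $t3, 13: $t3=8%13=8
after rem $t3, $t3, 8: $t3=8%8=0
after add $t4, $t4, 1: $t4=4+1=5
cmp $t4, 7  (cmp 5,7)
bne L2: taken
after xor $t3, $t3, 10: $t3=0^10=10
after rem $t3, $t3, 13: $t3=10%13=10
after rem $t3, $t3, 8: $t3=10%8=2
after add $t4, $t4, 1: $t4=5+1=6
cmp $t4, 7  (cmp 6,7)
bne L2: taken
after xor $t3, $t3, 10: $t3=2^10=8
after rem $t3, $t3, 13: $t3=8%13=8
after rem $t3, $t3, 8: $t3=8%8=0
after add $t4, $t4, 1: $t4=6+1=7
cmp $t4, 7  (cmp 7,7)
bne L2: not taken
halt.
Total executed instructions: 39.

39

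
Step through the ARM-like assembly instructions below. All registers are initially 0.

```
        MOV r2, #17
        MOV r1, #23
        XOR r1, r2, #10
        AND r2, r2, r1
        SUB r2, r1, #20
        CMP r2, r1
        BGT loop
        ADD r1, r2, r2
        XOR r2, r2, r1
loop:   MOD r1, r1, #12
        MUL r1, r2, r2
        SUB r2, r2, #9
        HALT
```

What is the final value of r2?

r2=17
r1=23
r1=17^10=27
r2=17&27=17
r2=27-20=7
CMP r2, r1  (cmp 7,27)
BGT loop: not taken
r1=7+7=14
r2=7^14=9
r1=14%12=2
r1=9*9=81
r2=9-9=0
halt.

0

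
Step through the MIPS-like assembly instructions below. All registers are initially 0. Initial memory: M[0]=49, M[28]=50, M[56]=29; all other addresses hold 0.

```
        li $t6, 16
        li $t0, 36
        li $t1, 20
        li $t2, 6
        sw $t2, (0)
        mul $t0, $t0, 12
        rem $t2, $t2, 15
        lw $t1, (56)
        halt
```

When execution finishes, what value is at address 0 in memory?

6

after li $t6, 16: $t6=16
after li $t0, 36: $t0=36
after li $t1, 20: $t1=20
after li $t2, 6: $t2=6
sw $t2, (0) → M[0]=6
after mul $t0, $t0, 12: $t0=36*12=432
after rem $t2, $t2, 15: $t2=6%15=6
after lw $t1, (56): $t1=M[56]=29
halt.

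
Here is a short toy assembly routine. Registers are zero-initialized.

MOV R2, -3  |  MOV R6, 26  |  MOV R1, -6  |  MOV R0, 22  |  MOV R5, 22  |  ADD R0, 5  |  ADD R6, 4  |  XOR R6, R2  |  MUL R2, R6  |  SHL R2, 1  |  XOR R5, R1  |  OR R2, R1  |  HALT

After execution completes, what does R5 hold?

-20

MOV R2, -3 → R2=-3
MOV R6, 26 → R6=26
MOV R1, -6 → R1=-6
MOV R0, 22 → R0=22
MOV R5, 22 → R5=22
ADD R0, 5 → R0=22+5=27
ADD R6, 4 → R6=26+4=30
XOR R6, R2 → R6=30^(-3)=-29
MUL R2, R6 → R2=(-3)*(-29)=87
SHL R2, 1 → R2=87<<1=174
XOR R5, R1 → R5=22^(-6)=-20
OR R2, R1 → R2=174|(-6)=-2
halt.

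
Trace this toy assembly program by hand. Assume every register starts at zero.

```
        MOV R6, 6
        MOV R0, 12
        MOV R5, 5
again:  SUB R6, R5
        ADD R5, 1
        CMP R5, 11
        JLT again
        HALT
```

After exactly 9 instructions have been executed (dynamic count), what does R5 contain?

R6=6
R0=12
R5=5
R6=6-5=1
R5=5+1=6
CMP R5, 11  (cmp 6,11)
JLT again: taken
R6=1-6=-5
R5=6+1=7
After step 9: R5 = 7.

7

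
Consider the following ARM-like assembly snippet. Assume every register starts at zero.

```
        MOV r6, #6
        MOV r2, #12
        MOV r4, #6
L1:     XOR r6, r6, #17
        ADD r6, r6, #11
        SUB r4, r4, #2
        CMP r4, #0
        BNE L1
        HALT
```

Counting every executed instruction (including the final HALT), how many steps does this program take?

after MOV r6, #6: r6=6
after MOV r2, #12: r2=12
after MOV r4, #6: r4=6
after XOR r6, r6, #17: r6=6^17=23
after ADD r6, r6, #11: r6=23+11=34
after SUB r4, r4, #2: r4=6-2=4
CMP r4, #0  (cmp 4,0)
BNE L1: taken
after XOR r6, r6, #17: r6=34^17=51
after ADD r6, r6, #11: r6=51+11=62
after SUB r4, r4, #2: r4=4-2=2
CMP r4, #0  (cmp 2,0)
BNE L1: taken
after XOR r6, r6, #17: r6=62^17=47
after ADD r6, r6, #11: r6=47+11=58
after SUB r4, r4, #2: r4=2-2=0
CMP r4, #0  (cmp 0,0)
BNE L1: not taken
halt.
Total executed instructions: 19.

19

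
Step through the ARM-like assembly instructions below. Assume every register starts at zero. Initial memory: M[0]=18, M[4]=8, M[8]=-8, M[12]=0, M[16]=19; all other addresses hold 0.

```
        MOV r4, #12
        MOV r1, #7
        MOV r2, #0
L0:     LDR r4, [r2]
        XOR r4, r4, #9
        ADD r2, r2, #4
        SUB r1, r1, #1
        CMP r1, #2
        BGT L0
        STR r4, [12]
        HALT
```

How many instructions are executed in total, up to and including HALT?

35

MOV r4, #12 → r4=12
MOV r1, #7 → r1=7
MOV r2, #0 → r2=0
LDR r4, [r2] → r4=M[0]=18
XOR r4, r4, #9 → r4=18^9=27
ADD r2, r2, #4 → r2=0+4=4
SUB r1, r1, #1 → r1=7-1=6
CMP r1, #2  (cmp 6,2)
BGT L0: taken
LDR r4, [r2] → r4=M[4]=8
XOR r4, r4, #9 → r4=8^9=1
ADD r2, r2, #4 → r2=4+4=8
SUB r1, r1, #1 → r1=6-1=5
CMP r1, #2  (cmp 5,2)
BGT L0: taken
LDR r4, [r2] → r4=M[8]=-8
XOR r4, r4, #9 → r4=(-8)^9=-15
ADD r2, r2, #4 → r2=8+4=12
SUB r1, r1, #1 → r1=5-1=4
CMP r1, #2  (cmp 4,2)
BGT L0: taken
LDR r4, [r2] → r4=M[12]=0
XOR r4, r4, #9 → r4=0^9=9
ADD r2, r2, #4 → r2=12+4=16
SUB r1, r1, #1 → r1=4-1=3
CMP r1, #2  (cmp 3,2)
BGT L0: taken
LDR r4, [r2] → r4=M[16]=19
XOR r4, r4, #9 → r4=19^9=26
ADD r2, r2, #4 → r2=16+4=20
SUB r1, r1, #1 → r1=3-1=2
CMP r1, #2  (cmp 2,2)
BGT L0: not taken
STR r4, [12] → M[12]=26
halt.
Total executed instructions: 35.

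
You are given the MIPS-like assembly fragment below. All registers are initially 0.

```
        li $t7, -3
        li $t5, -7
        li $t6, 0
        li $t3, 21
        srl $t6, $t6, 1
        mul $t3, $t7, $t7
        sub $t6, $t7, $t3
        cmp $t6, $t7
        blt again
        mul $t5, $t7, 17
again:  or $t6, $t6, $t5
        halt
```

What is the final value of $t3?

li $t7, -3 → $t7=-3
li $t5, -7 → $t5=-7
li $t6, 0 → $t6=0
li $t3, 21 → $t3=21
srl $t6, $t6, 1 → $t6=0>>1=0
mul $t3, $t7, $t7 → $t3=(-3)*(-3)=9
sub $t6, $t7, $t3 → $t6=(-3)-9=-12
cmp $t6, $t7  (cmp -12,-3)
blt again: taken
or $t6, $t6, $t5 → $t6=(-12)|(-7)=-3
halt.

9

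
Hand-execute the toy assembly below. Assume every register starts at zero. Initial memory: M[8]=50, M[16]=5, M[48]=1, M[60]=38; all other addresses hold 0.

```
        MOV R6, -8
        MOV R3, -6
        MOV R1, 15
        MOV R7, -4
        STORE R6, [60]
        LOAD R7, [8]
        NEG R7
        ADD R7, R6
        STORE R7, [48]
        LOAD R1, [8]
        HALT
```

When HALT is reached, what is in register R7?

-58

after MOV R6, -8: R6=-8
after MOV R3, -6: R3=-6
after MOV R1, 15: R1=15
after MOV R7, -4: R7=-4
STORE R6, [60] → M[60]=-8
after LOAD R7, [8]: R7=M[8]=50
after NEG R7: R7=-(50)=-50
after ADD R7, R6: R7=(-50)+(-8)=-58
STORE R7, [48] → M[48]=-58
after LOAD R1, [8]: R1=M[8]=50
halt.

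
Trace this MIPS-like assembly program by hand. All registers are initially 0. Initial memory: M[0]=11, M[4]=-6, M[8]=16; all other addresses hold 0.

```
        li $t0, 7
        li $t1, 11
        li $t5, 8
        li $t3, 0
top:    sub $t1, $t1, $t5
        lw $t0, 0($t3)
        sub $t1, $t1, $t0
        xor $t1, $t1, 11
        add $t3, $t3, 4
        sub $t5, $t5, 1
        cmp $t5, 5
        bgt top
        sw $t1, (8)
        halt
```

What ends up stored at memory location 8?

-24

after li $t0, 7: $t0=7
after li $t1, 11: $t1=11
after li $t5, 8: $t5=8
after li $t3, 0: $t3=0
after sub $t1, $t1, $t5: $t1=11-8=3
after lw $t0, 0($t3): $t0=M[0]=11
after sub $t1, $t1, $t0: $t1=3-11=-8
after xor $t1, $t1, 11: $t1=(-8)^11=-13
after add $t3, $t3, 4: $t3=0+4=4
after sub $t5, $t5, 1: $t5=8-1=7
cmp $t5, 5  (cmp 7,5)
bgt top: taken
after sub $t1, $t1, $t5: $t1=(-13)-7=-20
after lw $t0, 0($t3): $t0=M[4]=-6
after sub $t1, $t1, $t0: $t1=(-20)-(-6)=-14
after xor $t1, $t1, 11: $t1=(-14)^11=-7
after add $t3, $t3, 4: $t3=4+4=8
after sub $t5, $t5, 1: $t5=7-1=6
cmp $t5, 5  (cmp 6,5)
bgt top: taken
after sub $t1, $t1, $t5: $t1=(-7)-6=-13
after lw $t0, 0($t3): $t0=M[8]=16
after sub $t1, $t1, $t0: $t1=(-13)-16=-29
after xor $t1, $t1, 11: $t1=(-29)^11=-24
after add $t3, $t3, 4: $t3=8+4=12
after sub $t5, $t5, 1: $t5=6-1=5
cmp $t5, 5  (cmp 5,5)
bgt top: not taken
sw $t1, (8) → M[8]=-24
halt.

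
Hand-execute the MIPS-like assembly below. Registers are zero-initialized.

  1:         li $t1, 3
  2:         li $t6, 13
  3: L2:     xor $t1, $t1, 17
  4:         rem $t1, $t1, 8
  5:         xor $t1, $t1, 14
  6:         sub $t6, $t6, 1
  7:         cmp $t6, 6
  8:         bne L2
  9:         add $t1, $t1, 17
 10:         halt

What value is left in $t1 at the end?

$t1=3
$t6=13
$t1=3^17=18
$t1=18%8=2
$t1=2^14=12
$t6=13-1=12
cmp $t6, 6  (cmp 12,6)
bne L2: taken
$t1=12^17=29
$t1=29%8=5
$t1=5^14=11
$t6=12-1=11
cmp $t6, 6  (cmp 11,6)
bne L2: taken
$t1=11^17=26
$t1=26%8=2
$t1=2^14=12
$t6=11-1=10
cmp $t6, 6  (cmp 10,6)
bne L2: taken
$t1=12^17=29
$t1=29%8=5
$t1=5^14=11
$t6=10-1=9
cmp $t6, 6  (cmp 9,6)
bne L2: taken
$t1=11^17=26
$t1=26%8=2
$t1=2^14=12
$t6=9-1=8
cmp $t6, 6  (cmp 8,6)
bne L2: taken
$t1=12^17=29
$t1=29%8=5
$t1=5^14=11
$t6=8-1=7
cmp $t6, 6  (cmp 7,6)
bne L2: taken
$t1=11^17=26
$t1=26%8=2
$t1=2^14=12
$t6=7-1=6
cmp $t6, 6  (cmp 6,6)
bne L2: not taken
$t1=12+17=29
halt.

29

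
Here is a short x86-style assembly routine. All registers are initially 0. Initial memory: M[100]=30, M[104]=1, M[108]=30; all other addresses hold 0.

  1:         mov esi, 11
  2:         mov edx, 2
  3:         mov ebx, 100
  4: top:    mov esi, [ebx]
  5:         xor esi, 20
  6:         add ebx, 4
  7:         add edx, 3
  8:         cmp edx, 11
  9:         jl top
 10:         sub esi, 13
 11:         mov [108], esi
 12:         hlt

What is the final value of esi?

after mov esi, 11: esi=11
after mov edx, 2: edx=2
after mov ebx, 100: ebx=100
after mov esi, [ebx]: esi=M[100]=30
after xor esi, 20: esi=30^20=10
after add ebx, 4: ebx=100+4=104
after add edx, 3: edx=2+3=5
cmp edx, 11  (cmp 5,11)
jl top: taken
after mov esi, [ebx]: esi=M[104]=1
after xor esi, 20: esi=1^20=21
after add ebx, 4: ebx=104+4=108
after add edx, 3: edx=5+3=8
cmp edx, 11  (cmp 8,11)
jl top: taken
after mov esi, [ebx]: esi=M[108]=30
after xor esi, 20: esi=30^20=10
after add ebx, 4: ebx=108+4=112
after add edx, 3: edx=8+3=11
cmp edx, 11  (cmp 11,11)
jl top: not taken
after sub esi, 13: esi=10-13=-3
mov [108], esi → M[108]=-3
halt.

-3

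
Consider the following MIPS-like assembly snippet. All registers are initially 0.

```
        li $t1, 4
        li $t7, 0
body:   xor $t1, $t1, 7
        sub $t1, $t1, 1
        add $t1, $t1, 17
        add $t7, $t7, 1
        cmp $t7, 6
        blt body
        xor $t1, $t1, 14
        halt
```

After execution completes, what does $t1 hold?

li $t1, 4 → $t1=4
li $t7, 0 → $t7=0
xor $t1, $t1, 7 → $t1=4^7=3
sub $t1, $t1, 1 → $t1=3-1=2
add $t1, $t1, 17 → $t1=2+17=19
add $t7, $t7, 1 → $t7=0+1=1
cmp $t7, 6  (cmp 1,6)
blt body: taken
xor $t1, $t1, 7 → $t1=19^7=20
sub $t1, $t1, 1 → $t1=20-1=19
add $t1, $t1, 17 → $t1=19+17=36
add $t7, $t7, 1 → $t7=1+1=2
cmp $t7, 6  (cmp 2,6)
blt body: taken
xor $t1, $t1, 7 → $t1=36^7=35
sub $t1, $t1, 1 → $t1=35-1=34
add $t1, $t1, 17 → $t1=34+17=51
add $t7, $t7, 1 → $t7=2+1=3
cmp $t7, 6  (cmp 3,6)
blt body: taken
xor $t1, $t1, 7 → $t1=51^7=52
sub $t1, $t1, 1 → $t1=52-1=51
add $t1, $t1, 17 → $t1=51+17=68
add $t7, $t7, 1 → $t7=3+1=4
cmp $t7, 6  (cmp 4,6)
blt body: taken
xor $t1, $t1, 7 → $t1=68^7=67
sub $t1, $t1, 1 → $t1=67-1=66
add $t1, $t1, 17 → $t1=66+17=83
add $t7, $t7, 1 → $t7=4+1=5
cmp $t7, 6  (cmp 5,6)
blt body: taken
xor $t1, $t1, 7 → $t1=83^7=84
sub $t1, $t1, 1 → $t1=84-1=83
add $t1, $t1, 17 → $t1=83+17=100
add $t7, $t7, 1 → $t7=5+1=6
cmp $t7, 6  (cmp 6,6)
blt body: not taken
xor $t1, $t1, 14 → $t1=100^14=106
halt.

106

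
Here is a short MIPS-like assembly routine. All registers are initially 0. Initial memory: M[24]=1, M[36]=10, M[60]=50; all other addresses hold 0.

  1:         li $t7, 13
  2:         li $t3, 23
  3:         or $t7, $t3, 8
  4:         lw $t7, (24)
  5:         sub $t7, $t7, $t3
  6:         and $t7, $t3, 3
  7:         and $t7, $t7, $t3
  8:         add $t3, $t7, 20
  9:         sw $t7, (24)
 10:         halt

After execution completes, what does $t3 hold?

after li $t7, 13: $t7=13
after li $t3, 23: $t3=23
after or $t7, $t3, 8: $t7=23|8=31
after lw $t7, (24): $t7=M[24]=1
after sub $t7, $t7, $t3: $t7=1-23=-22
after and $t7, $t3, 3: $t7=23&3=3
after and $t7, $t7, $t3: $t7=3&23=3
after add $t3, $t7, 20: $t3=3+20=23
sw $t7, (24) → M[24]=3
halt.

23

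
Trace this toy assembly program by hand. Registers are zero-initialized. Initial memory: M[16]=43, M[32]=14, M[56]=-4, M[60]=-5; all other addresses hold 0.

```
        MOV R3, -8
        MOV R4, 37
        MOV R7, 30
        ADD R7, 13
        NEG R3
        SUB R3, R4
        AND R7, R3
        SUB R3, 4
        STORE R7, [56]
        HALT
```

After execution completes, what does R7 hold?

35

MOV R3, -8 → R3=-8
MOV R4, 37 → R4=37
MOV R7, 30 → R7=30
ADD R7, 13 → R7=30+13=43
NEG R3 → R3=-(-8)=8
SUB R3, R4 → R3=8-37=-29
AND R7, R3 → R7=43&(-29)=35
SUB R3, 4 → R3=(-29)-4=-33
STORE R7, [56] → M[56]=35
halt.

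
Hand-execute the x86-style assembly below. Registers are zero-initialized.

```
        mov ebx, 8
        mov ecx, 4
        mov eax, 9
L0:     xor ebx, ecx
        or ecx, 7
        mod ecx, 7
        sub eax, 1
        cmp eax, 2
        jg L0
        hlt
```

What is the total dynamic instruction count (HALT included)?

mov ebx, 8 → ebx=8
mov ecx, 4 → ecx=4
mov eax, 9 → eax=9
xor ebx, ecx → ebx=8^4=12
or ecx, 7 → ecx=4|7=7
mod ecx, 7 → ecx=7%7=0
sub eax, 1 → eax=9-1=8
cmp eax, 2  (cmp 8,2)
jg L0: taken
xor ebx, ecx → ebx=12^0=12
or ecx, 7 → ecx=0|7=7
mod ecx, 7 → ecx=7%7=0
sub eax, 1 → eax=8-1=7
cmp eax, 2  (cmp 7,2)
jg L0: taken
xor ebx, ecx → ebx=12^0=12
or ecx, 7 → ecx=0|7=7
mod ecx, 7 → ecx=7%7=0
sub eax, 1 → eax=7-1=6
cmp eax, 2  (cmp 6,2)
jg L0: taken
xor ebx, ecx → ebx=12^0=12
or ecx, 7 → ecx=0|7=7
mod ecx, 7 → ecx=7%7=0
sub eax, 1 → eax=6-1=5
cmp eax, 2  (cmp 5,2)
jg L0: taken
xor ebx, ecx → ebx=12^0=12
or ecx, 7 → ecx=0|7=7
mod ecx, 7 → ecx=7%7=0
sub eax, 1 → eax=5-1=4
cmp eax, 2  (cmp 4,2)
jg L0: taken
xor ebx, ecx → ebx=12^0=12
or ecx, 7 → ecx=0|7=7
mod ecx, 7 → ecx=7%7=0
sub eax, 1 → eax=4-1=3
cmp eax, 2  (cmp 3,2)
jg L0: taken
xor ebx, ecx → ebx=12^0=12
or ecx, 7 → ecx=0|7=7
mod ecx, 7 → ecx=7%7=0
sub eax, 1 → eax=3-1=2
cmp eax, 2  (cmp 2,2)
jg L0: not taken
halt.
Total executed instructions: 46.

46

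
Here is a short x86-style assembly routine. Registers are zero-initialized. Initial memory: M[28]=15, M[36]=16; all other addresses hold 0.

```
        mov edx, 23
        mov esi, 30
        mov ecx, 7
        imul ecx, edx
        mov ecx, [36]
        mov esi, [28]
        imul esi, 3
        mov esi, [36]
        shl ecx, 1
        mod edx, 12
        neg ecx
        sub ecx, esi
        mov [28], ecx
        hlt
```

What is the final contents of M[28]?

-48

mov edx, 23 → edx=23
mov esi, 30 → esi=30
mov ecx, 7 → ecx=7
imul ecx, edx → ecx=7*23=161
mov ecx, [36] → ecx=M[36]=16
mov esi, [28] → esi=M[28]=15
imul esi, 3 → esi=15*3=45
mov esi, [36] → esi=M[36]=16
shl ecx, 1 → ecx=16<<1=32
mod edx, 12 → edx=23%12=11
neg ecx → ecx=-(32)=-32
sub ecx, esi → ecx=(-32)-16=-48
mov [28], ecx → M[28]=-48
halt.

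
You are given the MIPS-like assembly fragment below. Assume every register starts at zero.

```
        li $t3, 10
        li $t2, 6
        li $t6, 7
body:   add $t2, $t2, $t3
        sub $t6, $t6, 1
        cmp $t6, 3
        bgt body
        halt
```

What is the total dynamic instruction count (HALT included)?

20

after li $t3, 10: $t3=10
after li $t2, 6: $t2=6
after li $t6, 7: $t6=7
after add $t2, $t2, $t3: $t2=6+10=16
after sub $t6, $t6, 1: $t6=7-1=6
cmp $t6, 3  (cmp 6,3)
bgt body: taken
after add $t2, $t2, $t3: $t2=16+10=26
after sub $t6, $t6, 1: $t6=6-1=5
cmp $t6, 3  (cmp 5,3)
bgt body: taken
after add $t2, $t2, $t3: $t2=26+10=36
after sub $t6, $t6, 1: $t6=5-1=4
cmp $t6, 3  (cmp 4,3)
bgt body: taken
after add $t2, $t2, $t3: $t2=36+10=46
after sub $t6, $t6, 1: $t6=4-1=3
cmp $t6, 3  (cmp 3,3)
bgt body: not taken
halt.
Total executed instructions: 20.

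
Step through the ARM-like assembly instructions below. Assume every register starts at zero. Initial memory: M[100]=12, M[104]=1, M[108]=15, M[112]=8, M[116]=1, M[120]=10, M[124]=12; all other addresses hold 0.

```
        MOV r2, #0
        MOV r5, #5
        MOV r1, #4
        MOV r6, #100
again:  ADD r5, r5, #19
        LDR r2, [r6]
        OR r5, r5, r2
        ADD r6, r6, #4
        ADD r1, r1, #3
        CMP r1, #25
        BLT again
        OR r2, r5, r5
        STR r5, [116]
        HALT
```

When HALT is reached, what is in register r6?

MOV r2, #0 → r2=0
MOV r5, #5 → r5=5
MOV r1, #4 → r1=4
MOV r6, #100 → r6=100
ADD r5, r5, #19 → r5=5+19=24
LDR r2, [r6] → r2=M[100]=12
OR r5, r5, r2 → r5=24|12=28
ADD r6, r6, #4 → r6=100+4=104
ADD r1, r1, #3 → r1=4+3=7
CMP r1, #25  (cmp 7,25)
BLT again: taken
ADD r5, r5, #19 → r5=28+19=47
LDR r2, [r6] → r2=M[104]=1
OR r5, r5, r2 → r5=47|1=47
ADD r6, r6, #4 → r6=104+4=108
ADD r1, r1, #3 → r1=7+3=10
CMP r1, #25  (cmp 10,25)
BLT again: taken
ADD r5, r5, #19 → r5=47+19=66
LDR r2, [r6] → r2=M[108]=15
OR r5, r5, r2 → r5=66|15=79
ADD r6, r6, #4 → r6=108+4=112
ADD r1, r1, #3 → r1=10+3=13
CMP r1, #25  (cmp 13,25)
BLT again: taken
ADD r5, r5, #19 → r5=79+19=98
LDR r2, [r6] → r2=M[112]=8
OR r5, r5, r2 → r5=98|8=106
ADD r6, r6, #4 → r6=112+4=116
ADD r1, r1, #3 → r1=13+3=16
CMP r1, #25  (cmp 16,25)
BLT again: taken
ADD r5, r5, #19 → r5=106+19=125
LDR r2, [r6] → r2=M[116]=1
OR r5, r5, r2 → r5=125|1=125
ADD r6, r6, #4 → r6=116+4=120
ADD r1, r1, #3 → r1=16+3=19
CMP r1, #25  (cmp 19,25)
BLT again: taken
ADD r5, r5, #19 → r5=125+19=144
LDR r2, [r6] → r2=M[120]=10
OR r5, r5, r2 → r5=144|10=154
ADD r6, r6, #4 → r6=120+4=124
ADD r1, r1, #3 → r1=19+3=22
CMP r1, #25  (cmp 22,25)
BLT again: taken
ADD r5, r5, #19 → r5=154+19=173
LDR r2, [r6] → r2=M[124]=12
OR r5, r5, r2 → r5=173|12=173
ADD r6, r6, #4 → r6=124+4=128
ADD r1, r1, #3 → r1=22+3=25
CMP r1, #25  (cmp 25,25)
BLT again: not taken
OR r2, r5, r5 → r2=173|173=173
STR r5, [116] → M[116]=173
halt.

128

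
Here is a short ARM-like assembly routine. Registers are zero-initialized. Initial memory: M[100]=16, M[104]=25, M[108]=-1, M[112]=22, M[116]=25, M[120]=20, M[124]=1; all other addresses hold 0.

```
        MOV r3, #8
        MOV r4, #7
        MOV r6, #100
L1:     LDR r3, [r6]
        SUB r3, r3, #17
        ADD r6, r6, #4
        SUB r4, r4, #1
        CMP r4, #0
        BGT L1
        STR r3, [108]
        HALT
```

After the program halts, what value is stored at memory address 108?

after MOV r3, #8: r3=8
after MOV r4, #7: r4=7
after MOV r6, #100: r6=100
after LDR r3, [r6]: r3=M[100]=16
after SUB r3, r3, #17: r3=16-17=-1
after ADD r6, r6, #4: r6=100+4=104
after SUB r4, r4, #1: r4=7-1=6
CMP r4, #0  (cmp 6,0)
BGT L1: taken
after LDR r3, [r6]: r3=M[104]=25
after SUB r3, r3, #17: r3=25-17=8
after ADD r6, r6, #4: r6=104+4=108
after SUB r4, r4, #1: r4=6-1=5
CMP r4, #0  (cmp 5,0)
BGT L1: taken
after LDR r3, [r6]: r3=M[108]=-1
after SUB r3, r3, #17: r3=(-1)-17=-18
after ADD r6, r6, #4: r6=108+4=112
after SUB r4, r4, #1: r4=5-1=4
CMP r4, #0  (cmp 4,0)
BGT L1: taken
after LDR r3, [r6]: r3=M[112]=22
after SUB r3, r3, #17: r3=22-17=5
after ADD r6, r6, #4: r6=112+4=116
after SUB r4, r4, #1: r4=4-1=3
CMP r4, #0  (cmp 3,0)
BGT L1: taken
after LDR r3, [r6]: r3=M[116]=25
after SUB r3, r3, #17: r3=25-17=8
after ADD r6, r6, #4: r6=116+4=120
after SUB r4, r4, #1: r4=3-1=2
CMP r4, #0  (cmp 2,0)
BGT L1: taken
after LDR r3, [r6]: r3=M[120]=20
after SUB r3, r3, #17: r3=20-17=3
after ADD r6, r6, #4: r6=120+4=124
after SUB r4, r4, #1: r4=2-1=1
CMP r4, #0  (cmp 1,0)
BGT L1: taken
after LDR r3, [r6]: r3=M[124]=1
after SUB r3, r3, #17: r3=1-17=-16
after ADD r6, r6, #4: r6=124+4=128
after SUB r4, r4, #1: r4=1-1=0
CMP r4, #0  (cmp 0,0)
BGT L1: not taken
STR r3, [108] → M[108]=-16
halt.

-16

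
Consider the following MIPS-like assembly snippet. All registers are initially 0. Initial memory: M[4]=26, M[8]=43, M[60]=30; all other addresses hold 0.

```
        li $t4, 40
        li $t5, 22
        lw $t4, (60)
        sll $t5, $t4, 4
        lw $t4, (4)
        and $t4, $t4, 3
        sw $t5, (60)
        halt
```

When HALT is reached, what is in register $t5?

$t4=40
$t5=22
$t4=M[60]=30
$t5=30<<4=480
$t4=M[4]=26
$t4=26&3=2
sw $t5, (60) → M[60]=480
halt.

480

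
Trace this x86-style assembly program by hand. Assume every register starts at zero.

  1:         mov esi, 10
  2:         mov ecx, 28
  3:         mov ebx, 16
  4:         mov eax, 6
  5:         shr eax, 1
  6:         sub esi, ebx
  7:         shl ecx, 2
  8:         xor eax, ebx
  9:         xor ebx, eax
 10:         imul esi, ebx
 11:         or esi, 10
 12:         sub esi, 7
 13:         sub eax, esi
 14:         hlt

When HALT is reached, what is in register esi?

-25

mov esi, 10 → esi=10
mov ecx, 28 → ecx=28
mov ebx, 16 → ebx=16
mov eax, 6 → eax=6
shr eax, 1 → eax=6>>1=3
sub esi, ebx → esi=10-16=-6
shl ecx, 2 → ecx=28<<2=112
xor eax, ebx → eax=3^16=19
xor ebx, eax → ebx=16^19=3
imul esi, ebx → esi=(-6)*3=-18
or esi, 10 → esi=(-18)|10=-18
sub esi, 7 → esi=(-18)-7=-25
sub eax, esi → eax=19-(-25)=44
halt.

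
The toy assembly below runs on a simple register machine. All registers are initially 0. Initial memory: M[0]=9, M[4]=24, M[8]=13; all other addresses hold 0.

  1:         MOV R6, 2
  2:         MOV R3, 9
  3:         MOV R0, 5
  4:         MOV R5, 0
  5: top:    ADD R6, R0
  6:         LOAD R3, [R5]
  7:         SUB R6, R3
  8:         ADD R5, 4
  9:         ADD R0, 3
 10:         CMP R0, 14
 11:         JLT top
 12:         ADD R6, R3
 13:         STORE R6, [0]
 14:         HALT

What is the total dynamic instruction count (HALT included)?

after MOV R6, 2: R6=2
after MOV R3, 9: R3=9
after MOV R0, 5: R0=5
after MOV R5, 0: R5=0
after ADD R6, R0: R6=2+5=7
after LOAD R3, [R5]: R3=M[0]=9
after SUB R6, R3: R6=7-9=-2
after ADD R5, 4: R5=0+4=4
after ADD R0, 3: R0=5+3=8
CMP R0, 14  (cmp 8,14)
JLT top: taken
after ADD R6, R0: R6=(-2)+8=6
after LOAD R3, [R5]: R3=M[4]=24
after SUB R6, R3: R6=6-24=-18
after ADD R5, 4: R5=4+4=8
after ADD R0, 3: R0=8+3=11
CMP R0, 14  (cmp 11,14)
JLT top: taken
after ADD R6, R0: R6=(-18)+11=-7
after LOAD R3, [R5]: R3=M[8]=13
after SUB R6, R3: R6=(-7)-13=-20
after ADD R5, 4: R5=8+4=12
after ADD R0, 3: R0=11+3=14
CMP R0, 14  (cmp 14,14)
JLT top: not taken
after ADD R6, R3: R6=(-20)+13=-7
STORE R6, [0] → M[0]=-7
halt.
Total executed instructions: 28.

28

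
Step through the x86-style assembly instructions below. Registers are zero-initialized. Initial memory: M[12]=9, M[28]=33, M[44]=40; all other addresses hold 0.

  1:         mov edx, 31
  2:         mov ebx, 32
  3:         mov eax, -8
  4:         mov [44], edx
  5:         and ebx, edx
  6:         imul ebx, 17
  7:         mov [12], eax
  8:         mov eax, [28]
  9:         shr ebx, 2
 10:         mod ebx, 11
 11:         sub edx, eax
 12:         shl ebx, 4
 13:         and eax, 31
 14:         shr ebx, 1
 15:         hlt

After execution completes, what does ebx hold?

after mov edx, 31: edx=31
after mov ebx, 32: ebx=32
after mov eax, -8: eax=-8
mov [44], edx → M[44]=31
after and ebx, edx: ebx=32&31=0
after imul ebx, 17: ebx=0*17=0
mov [12], eax → M[12]=-8
after mov eax, [28]: eax=M[28]=33
after shr ebx, 2: ebx=0>>2=0
after mod ebx, 11: ebx=0%11=0
after sub edx, eax: edx=31-33=-2
after shl ebx, 4: ebx=0<<4=0
after and eax, 31: eax=33&31=1
after shr ebx, 1: ebx=0>>1=0
halt.

0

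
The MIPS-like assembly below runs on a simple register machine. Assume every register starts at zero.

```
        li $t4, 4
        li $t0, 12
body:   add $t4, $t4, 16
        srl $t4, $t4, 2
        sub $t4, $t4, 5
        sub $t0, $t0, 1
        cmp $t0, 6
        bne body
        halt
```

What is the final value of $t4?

-2

$t4=4
$t0=12
$t4=4+16=20
$t4=20>>2=5
$t4=5-5=0
$t0=12-1=11
cmp $t0, 6  (cmp 11,6)
bne body: taken
$t4=0+16=16
$t4=16>>2=4
$t4=4-5=-1
$t0=11-1=10
cmp $t0, 6  (cmp 10,6)
bne body: taken
$t4=(-1)+16=15
$t4=15>>2=3
$t4=3-5=-2
$t0=10-1=9
cmp $t0, 6  (cmp 9,6)
bne body: taken
$t4=(-2)+16=14
$t4=14>>2=3
$t4=3-5=-2
$t0=9-1=8
cmp $t0, 6  (cmp 8,6)
bne body: taken
$t4=(-2)+16=14
$t4=14>>2=3
$t4=3-5=-2
$t0=8-1=7
cmp $t0, 6  (cmp 7,6)
bne body: taken
$t4=(-2)+16=14
$t4=14>>2=3
$t4=3-5=-2
$t0=7-1=6
cmp $t0, 6  (cmp 6,6)
bne body: not taken
halt.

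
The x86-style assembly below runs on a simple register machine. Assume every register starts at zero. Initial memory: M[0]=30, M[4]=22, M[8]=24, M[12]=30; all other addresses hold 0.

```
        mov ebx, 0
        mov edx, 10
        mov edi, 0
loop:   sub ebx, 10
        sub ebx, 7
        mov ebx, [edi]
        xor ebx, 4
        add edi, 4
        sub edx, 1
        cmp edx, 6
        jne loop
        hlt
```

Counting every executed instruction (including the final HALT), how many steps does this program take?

mov ebx, 0 → ebx=0
mov edx, 10 → edx=10
mov edi, 0 → edi=0
sub ebx, 10 → ebx=0-10=-10
sub ebx, 7 → ebx=(-10)-7=-17
mov ebx, [edi] → ebx=M[0]=30
xor ebx, 4 → ebx=30^4=26
add edi, 4 → edi=0+4=4
sub edx, 1 → edx=10-1=9
cmp edx, 6  (cmp 9,6)
jne loop: taken
sub ebx, 10 → ebx=26-10=16
sub ebx, 7 → ebx=16-7=9
mov ebx, [edi] → ebx=M[4]=22
xor ebx, 4 → ebx=22^4=18
add edi, 4 → edi=4+4=8
sub edx, 1 → edx=9-1=8
cmp edx, 6  (cmp 8,6)
jne loop: taken
sub ebx, 10 → ebx=18-10=8
sub ebx, 7 → ebx=8-7=1
mov ebx, [edi] → ebx=M[8]=24
xor ebx, 4 → ebx=24^4=28
add edi, 4 → edi=8+4=12
sub edx, 1 → edx=8-1=7
cmp edx, 6  (cmp 7,6)
jne loop: taken
sub ebx, 10 → ebx=28-10=18
sub ebx, 7 → ebx=18-7=11
mov ebx, [edi] → ebx=M[12]=30
xor ebx, 4 → ebx=30^4=26
add edi, 4 → edi=12+4=16
sub edx, 1 → edx=7-1=6
cmp edx, 6  (cmp 6,6)
jne loop: not taken
halt.
Total executed instructions: 36.

36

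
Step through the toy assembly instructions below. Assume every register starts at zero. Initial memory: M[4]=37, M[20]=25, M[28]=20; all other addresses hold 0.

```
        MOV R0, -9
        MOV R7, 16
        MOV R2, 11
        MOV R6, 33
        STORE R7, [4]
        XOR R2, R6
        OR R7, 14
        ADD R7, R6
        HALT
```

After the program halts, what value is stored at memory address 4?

16

after MOV R0, -9: R0=-9
after MOV R7, 16: R7=16
after MOV R2, 11: R2=11
after MOV R6, 33: R6=33
STORE R7, [4] → M[4]=16
after XOR R2, R6: R2=11^33=42
after OR R7, 14: R7=16|14=30
after ADD R7, R6: R7=30+33=63
halt.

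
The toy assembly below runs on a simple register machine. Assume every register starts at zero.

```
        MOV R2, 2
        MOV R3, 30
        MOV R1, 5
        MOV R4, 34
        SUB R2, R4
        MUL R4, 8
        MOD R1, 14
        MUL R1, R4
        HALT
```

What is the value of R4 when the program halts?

272

after MOV R2, 2: R2=2
after MOV R3, 30: R3=30
after MOV R1, 5: R1=5
after MOV R4, 34: R4=34
after SUB R2, R4: R2=2-34=-32
after MUL R4, 8: R4=34*8=272
after MOD R1, 14: R1=5%14=5
after MUL R1, R4: R1=5*272=1360
halt.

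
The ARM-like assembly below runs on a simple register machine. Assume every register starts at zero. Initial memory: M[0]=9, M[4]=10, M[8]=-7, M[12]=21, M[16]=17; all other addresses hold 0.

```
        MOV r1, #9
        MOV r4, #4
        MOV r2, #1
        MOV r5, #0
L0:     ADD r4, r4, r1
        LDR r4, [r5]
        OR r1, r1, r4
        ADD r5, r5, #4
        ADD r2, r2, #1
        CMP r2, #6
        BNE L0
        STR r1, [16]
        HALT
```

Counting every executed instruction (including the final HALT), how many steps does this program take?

41

after MOV r1, #9: r1=9
after MOV r4, #4: r4=4
after MOV r2, #1: r2=1
after MOV r5, #0: r5=0
after ADD r4, r4, r1: r4=4+9=13
after LDR r4, [r5]: r4=M[0]=9
after OR r1, r1, r4: r1=9|9=9
after ADD r5, r5, #4: r5=0+4=4
after ADD r2, r2, #1: r2=1+1=2
CMP r2, #6  (cmp 2,6)
BNE L0: taken
after ADD r4, r4, r1: r4=9+9=18
after LDR r4, [r5]: r4=M[4]=10
after OR r1, r1, r4: r1=9|10=11
after ADD r5, r5, #4: r5=4+4=8
after ADD r2, r2, #1: r2=2+1=3
CMP r2, #6  (cmp 3,6)
BNE L0: taken
after ADD r4, r4, r1: r4=10+11=21
after LDR r4, [r5]: r4=M[8]=-7
after OR r1, r1, r4: r1=11|(-7)=-5
after ADD r5, r5, #4: r5=8+4=12
after ADD r2, r2, #1: r2=3+1=4
CMP r2, #6  (cmp 4,6)
BNE L0: taken
after ADD r4, r4, r1: r4=(-7)+(-5)=-12
after LDR r4, [r5]: r4=M[12]=21
after OR r1, r1, r4: r1=(-5)|21=-1
after ADD r5, r5, #4: r5=12+4=16
after ADD r2, r2, #1: r2=4+1=5
CMP r2, #6  (cmp 5,6)
BNE L0: taken
after ADD r4, r4, r1: r4=21+(-1)=20
after LDR r4, [r5]: r4=M[16]=17
after OR r1, r1, r4: r1=(-1)|17=-1
after ADD r5, r5, #4: r5=16+4=20
after ADD r2, r2, #1: r2=5+1=6
CMP r2, #6  (cmp 6,6)
BNE L0: not taken
STR r1, [16] → M[16]=-1
halt.
Total executed instructions: 41.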